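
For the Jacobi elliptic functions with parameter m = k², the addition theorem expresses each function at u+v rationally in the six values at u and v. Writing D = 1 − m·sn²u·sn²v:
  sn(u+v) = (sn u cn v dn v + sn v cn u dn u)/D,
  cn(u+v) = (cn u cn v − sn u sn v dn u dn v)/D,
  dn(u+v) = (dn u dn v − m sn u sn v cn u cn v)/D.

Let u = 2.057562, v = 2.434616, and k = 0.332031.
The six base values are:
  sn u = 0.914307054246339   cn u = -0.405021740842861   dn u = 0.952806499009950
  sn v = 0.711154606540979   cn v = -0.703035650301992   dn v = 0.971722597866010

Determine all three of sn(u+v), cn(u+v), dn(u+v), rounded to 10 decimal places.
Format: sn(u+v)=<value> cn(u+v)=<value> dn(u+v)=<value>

sn(u+v)=-0.9430063480 cn(u+v)=-0.3327747400 dn(u+v)=0.9497177440

m = k² = 0.110244584961
D = 1 − m·sn²u·sn²v = 0.9533910345818295
sn(u+v) = (sn u·cn v·dn v + sn v·cn u·dn u)/D = -0.8990537977460771/0.9533910345818295 = -0.9430063480095705
cn(u+v) = (cn u·cn v − sn u·sn v·dn u·dn v)/D = -0.3172644536965448/0.9533910345818295 = -0.3327747400474574
dn(u+v) = (dn u·dn v − m·sn u·sn v·cn u·cn v)/D = 0.9054523824671059/0.9533910345818295 = 0.949717743951987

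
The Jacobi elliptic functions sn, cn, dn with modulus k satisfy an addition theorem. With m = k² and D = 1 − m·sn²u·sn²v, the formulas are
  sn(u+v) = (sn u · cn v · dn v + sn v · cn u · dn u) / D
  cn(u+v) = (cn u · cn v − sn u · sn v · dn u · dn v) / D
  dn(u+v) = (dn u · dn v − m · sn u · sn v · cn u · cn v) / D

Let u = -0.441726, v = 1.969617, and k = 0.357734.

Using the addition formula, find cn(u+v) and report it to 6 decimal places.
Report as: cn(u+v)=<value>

sn u = -0.425903205639319, cn u = 0.9047687325643786, dn u = 0.988325054280916
sn v = 0.9484186946254055, cn v = -0.3170204720282932, dn v = 0.9406848499228787
m = k² = 0.127973614756
D = 1 − m·sn²u·sn²v = 0.9791194243765694
cn(u+v) = (cn u·cn v − sn u·sn v·dn u·dn v)/D = 0.08870872353202427/0.9791194243765694 = 0.09060051442499714

cn(u+v)=0.090601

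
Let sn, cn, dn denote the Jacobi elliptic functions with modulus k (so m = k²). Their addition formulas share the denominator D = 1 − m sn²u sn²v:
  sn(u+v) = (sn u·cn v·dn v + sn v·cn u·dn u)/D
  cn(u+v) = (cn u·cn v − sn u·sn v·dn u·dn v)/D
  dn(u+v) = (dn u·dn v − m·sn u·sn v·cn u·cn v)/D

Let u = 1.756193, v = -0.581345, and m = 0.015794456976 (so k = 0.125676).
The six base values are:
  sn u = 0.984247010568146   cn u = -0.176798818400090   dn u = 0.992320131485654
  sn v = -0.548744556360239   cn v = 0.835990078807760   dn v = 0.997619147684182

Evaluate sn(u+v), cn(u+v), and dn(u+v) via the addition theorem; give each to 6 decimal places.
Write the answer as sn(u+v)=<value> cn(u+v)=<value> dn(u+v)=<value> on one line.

m = k² = 0.015794456976
D = 1 − m·sn²u·sn²v = 0.9953926271591554
sn(u+v) = (sn u·cn v·dn v + sn v·cn u·dn u)/D = 0.9171340296520786/0.9953926271591554 = 0.9213791670022447
cn(u+v) = (cn u·cn v − sn u·sn v·dn u·dn v)/D = 0.3868742093458101/0.9953926271591554 = 0.3886649336050909
dn(u+v) = (dn u·dn v − m·sn u·sn v·cn u·cn v)/D = 0.9886967251617058/0.9953926271591554 = 0.9932731046877857

sn(u+v)=0.921379 cn(u+v)=0.388665 dn(u+v)=0.993273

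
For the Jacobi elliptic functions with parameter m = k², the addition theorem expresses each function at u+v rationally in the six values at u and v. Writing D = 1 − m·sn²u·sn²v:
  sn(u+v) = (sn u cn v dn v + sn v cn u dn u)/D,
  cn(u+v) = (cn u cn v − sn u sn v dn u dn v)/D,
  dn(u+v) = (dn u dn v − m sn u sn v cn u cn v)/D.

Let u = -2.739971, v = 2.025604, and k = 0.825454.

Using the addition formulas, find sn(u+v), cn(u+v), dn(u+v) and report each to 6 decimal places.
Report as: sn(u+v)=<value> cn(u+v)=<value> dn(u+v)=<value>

sn(u+v)=-0.626758 cn(u+v)=0.779214 dn(u+v)=0.855768

sn u = -0.916731524852523, cn u = -0.39950383144792, dn u = 0.6537394659978674
sn v = 0.9999143582799986, cn v = 0.01308724973012051, dn v = 0.5645727561807586
m = k² = 0.681374306116
D = 1 − m·sn²u·sn²v = 0.4274733663335201
sn(u+v) = (sn u·cn v·dn v + sn v·cn u·dn u)/D = -0.2679225127464779/0.4274733663335201 = -0.6267583757193456
cn(u+v) = (cn u·cn v − sn u·sn v·dn u·dn v)/D = 0.3330930892230058/0.4274733663335201 = 0.7792136667600534
dn(u+v) = (dn u·dn v − m·sn u·sn v·cn u·cn v)/D = 0.36581791413807/0.4274733663335201 = 0.8557677341999694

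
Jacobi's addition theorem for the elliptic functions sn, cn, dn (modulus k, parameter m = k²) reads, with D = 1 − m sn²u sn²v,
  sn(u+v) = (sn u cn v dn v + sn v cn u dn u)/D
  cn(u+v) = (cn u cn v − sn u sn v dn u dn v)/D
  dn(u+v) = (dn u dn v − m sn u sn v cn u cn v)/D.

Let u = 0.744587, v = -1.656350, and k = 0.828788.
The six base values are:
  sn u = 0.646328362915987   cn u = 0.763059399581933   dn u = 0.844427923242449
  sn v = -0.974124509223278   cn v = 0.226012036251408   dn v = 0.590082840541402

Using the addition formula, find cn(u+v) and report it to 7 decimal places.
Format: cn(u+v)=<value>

cn(u+v)=0.6680923

m = k² = 0.686889548944
D = 1 − m·sn²u·sn²v = 0.7277159018229805
cn(u+v) = (cn u·cn v − sn u·sn v·dn u·dn v)/D = 0.4861813673611803/0.7277159018229805 = 0.6680922680722808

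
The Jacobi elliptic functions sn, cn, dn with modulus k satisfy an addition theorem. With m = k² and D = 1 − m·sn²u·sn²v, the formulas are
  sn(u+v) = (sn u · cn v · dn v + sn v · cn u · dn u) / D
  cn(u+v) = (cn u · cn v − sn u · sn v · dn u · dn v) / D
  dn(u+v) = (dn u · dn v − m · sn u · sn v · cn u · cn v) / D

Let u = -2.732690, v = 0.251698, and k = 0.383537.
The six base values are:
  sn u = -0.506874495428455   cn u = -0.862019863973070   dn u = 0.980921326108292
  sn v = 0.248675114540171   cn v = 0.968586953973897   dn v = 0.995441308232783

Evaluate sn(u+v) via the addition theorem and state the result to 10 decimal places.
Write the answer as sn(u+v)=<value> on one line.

sn(u+v)=-0.7006244933

m = k² = 0.147100630369
D = 1 − m·sn²u·sn²v = 0.9976628850926577
sn(u+v) = (sn u·cn v·dn v + sn v·cn u·dn u)/D = -0.6989870533930951/0.9976628850926577 = -0.7006244933409313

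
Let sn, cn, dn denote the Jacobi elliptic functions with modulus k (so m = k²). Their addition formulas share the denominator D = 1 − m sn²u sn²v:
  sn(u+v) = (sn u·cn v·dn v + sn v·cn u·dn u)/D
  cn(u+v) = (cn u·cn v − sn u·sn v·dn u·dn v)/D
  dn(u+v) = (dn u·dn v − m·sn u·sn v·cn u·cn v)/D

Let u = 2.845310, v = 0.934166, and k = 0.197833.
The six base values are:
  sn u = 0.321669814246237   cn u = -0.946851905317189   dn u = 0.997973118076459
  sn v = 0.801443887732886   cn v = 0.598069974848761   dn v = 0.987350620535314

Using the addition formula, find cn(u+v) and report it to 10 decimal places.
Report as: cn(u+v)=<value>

m = k² = 0.039137895889
D = 1 − m·sn²u·sn²v = 0.9973988563784487
cn(u+v) = (cn u·cn v − sn u·sn v·dn u·dn v)/D = -0.8203070667004066/0.9973988563784487 = -0.8224463678241404

cn(u+v)=-0.8224463678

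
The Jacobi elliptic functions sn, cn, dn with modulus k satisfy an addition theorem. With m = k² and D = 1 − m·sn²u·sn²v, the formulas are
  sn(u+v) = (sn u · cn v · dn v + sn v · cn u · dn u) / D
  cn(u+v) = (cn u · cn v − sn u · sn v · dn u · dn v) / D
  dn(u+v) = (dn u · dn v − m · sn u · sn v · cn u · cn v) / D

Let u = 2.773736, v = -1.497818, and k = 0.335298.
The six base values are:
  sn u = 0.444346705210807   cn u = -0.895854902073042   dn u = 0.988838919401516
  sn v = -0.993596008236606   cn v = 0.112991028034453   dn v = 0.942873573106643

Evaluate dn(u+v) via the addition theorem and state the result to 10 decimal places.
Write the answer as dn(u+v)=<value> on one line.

m = k² = 0.112424748804
D = 1 − m·sn²u·sn²v = 0.9780858045612505
dn(u+v) = (dn u·dn v − m·sn u·sn v·cn u·cn v)/D = 0.9273257874818783/0.9780858045612505 = 0.9481026952414035

dn(u+v)=0.9481026952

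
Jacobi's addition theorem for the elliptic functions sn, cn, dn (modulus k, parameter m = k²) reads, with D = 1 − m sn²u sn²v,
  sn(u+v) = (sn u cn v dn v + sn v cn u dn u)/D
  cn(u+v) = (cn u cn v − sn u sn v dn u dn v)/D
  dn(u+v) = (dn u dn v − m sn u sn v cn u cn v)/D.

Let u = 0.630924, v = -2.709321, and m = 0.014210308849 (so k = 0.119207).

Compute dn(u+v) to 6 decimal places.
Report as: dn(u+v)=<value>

sn u = 0.5894476360528845, cn u = 0.8078065884552231, dn u = 0.9975282699169536
sn v = -0.4289443876598311, cn v = -0.9033308985610603, dn v = 0.998691843641256
m = k² = 0.014210308849
D = 1 − m·sn²u·sn²v = 0.9990915606091211
dn(u+v) = (dn u·dn v − m·sn u·sn v·cn u·cn v)/D = 0.993601520195921/0.9990915606091211 = 0.9945049676829889

dn(u+v)=0.994505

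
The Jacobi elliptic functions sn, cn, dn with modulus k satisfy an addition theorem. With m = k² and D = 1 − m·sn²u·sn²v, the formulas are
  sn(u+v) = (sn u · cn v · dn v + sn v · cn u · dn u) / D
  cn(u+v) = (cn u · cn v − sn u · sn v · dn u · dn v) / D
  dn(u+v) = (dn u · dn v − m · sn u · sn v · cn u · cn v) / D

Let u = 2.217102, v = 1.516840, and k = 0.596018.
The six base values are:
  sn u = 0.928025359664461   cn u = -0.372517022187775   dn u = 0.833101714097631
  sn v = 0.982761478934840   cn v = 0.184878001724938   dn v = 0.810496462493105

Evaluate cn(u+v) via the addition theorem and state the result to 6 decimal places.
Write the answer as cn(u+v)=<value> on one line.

m = k² = 0.355237456324
D = 1 − m·sn²u·sn²v = 0.7045155095803728
cn(u+v) = (cn u·cn v − sn u·sn v·dn u·dn v)/D = -0.684694926857361/0.7045155095803728 = -0.97186636425532

cn(u+v)=-0.971866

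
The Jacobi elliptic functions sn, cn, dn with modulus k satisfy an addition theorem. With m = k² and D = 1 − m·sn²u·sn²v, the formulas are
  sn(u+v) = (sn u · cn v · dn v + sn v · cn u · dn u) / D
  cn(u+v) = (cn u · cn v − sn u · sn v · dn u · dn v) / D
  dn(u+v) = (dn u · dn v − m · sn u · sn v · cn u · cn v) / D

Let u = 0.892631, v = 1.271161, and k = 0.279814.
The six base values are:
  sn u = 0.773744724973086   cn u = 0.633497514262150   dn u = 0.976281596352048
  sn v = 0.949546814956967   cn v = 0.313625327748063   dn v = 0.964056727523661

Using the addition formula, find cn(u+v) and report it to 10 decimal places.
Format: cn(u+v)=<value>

m = k² = 0.078295874596
D = 1 − m·sn²u·sn²v = 0.957736345742173
cn(u+v) = (cn u·cn v − sn u·sn v·dn u·dn v)/D = -0.4928184822674668/0.957736345742173 = -0.5145659183327431

cn(u+v)=-0.5145659183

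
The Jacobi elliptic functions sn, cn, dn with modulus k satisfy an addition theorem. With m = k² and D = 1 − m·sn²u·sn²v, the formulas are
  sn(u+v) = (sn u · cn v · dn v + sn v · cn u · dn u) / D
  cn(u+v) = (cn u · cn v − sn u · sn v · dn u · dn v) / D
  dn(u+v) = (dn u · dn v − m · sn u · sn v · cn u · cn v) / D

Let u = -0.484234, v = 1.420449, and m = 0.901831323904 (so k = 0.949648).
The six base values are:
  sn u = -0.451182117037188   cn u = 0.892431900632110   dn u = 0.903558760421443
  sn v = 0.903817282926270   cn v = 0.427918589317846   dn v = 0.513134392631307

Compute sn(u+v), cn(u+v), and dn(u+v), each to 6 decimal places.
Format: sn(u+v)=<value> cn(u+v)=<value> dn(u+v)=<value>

m = k² = 0.901831323904
D = 1 − m·sn²u·sn²v = 0.8500348470740278
sn(u+v) = (sn u·cn v·dn v + sn v·cn u·dn u)/D = 0.6297358633628788/0.8500348470740278 = 0.7408353499042332
cn(u+v) = (cn u·cn v − sn u·sn v·dn u·dn v)/D = 0.5709570768759903/0.8500348470740278 = 0.6716866712480398
dn(u+v) = (dn u·dn v − m·sn u·sn v·cn u·cn v)/D = 0.6040881279225061/0.8500348470740278 = 0.7106627804752777

sn(u+v)=0.740835 cn(u+v)=0.671687 dn(u+v)=0.710663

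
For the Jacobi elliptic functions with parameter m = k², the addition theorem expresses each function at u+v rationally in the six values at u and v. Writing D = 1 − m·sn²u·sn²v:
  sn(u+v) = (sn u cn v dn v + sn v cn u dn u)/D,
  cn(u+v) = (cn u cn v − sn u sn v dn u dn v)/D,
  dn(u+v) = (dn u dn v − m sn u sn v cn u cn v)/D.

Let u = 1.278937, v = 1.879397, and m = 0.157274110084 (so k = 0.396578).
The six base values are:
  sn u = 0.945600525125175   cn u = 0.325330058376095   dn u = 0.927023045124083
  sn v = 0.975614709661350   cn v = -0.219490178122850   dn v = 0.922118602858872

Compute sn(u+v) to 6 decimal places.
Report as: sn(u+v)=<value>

sn(u+v)=0.118742

m = k² = 0.157274110084
D = 1 − m·sn²u·sn²v = 0.8661466252323106
sn(u+v) = (sn u·cn v·dn v + sn v·cn u·dn u)/D = 0.1028483976331229/0.8661466252323106 = 0.1187424792026843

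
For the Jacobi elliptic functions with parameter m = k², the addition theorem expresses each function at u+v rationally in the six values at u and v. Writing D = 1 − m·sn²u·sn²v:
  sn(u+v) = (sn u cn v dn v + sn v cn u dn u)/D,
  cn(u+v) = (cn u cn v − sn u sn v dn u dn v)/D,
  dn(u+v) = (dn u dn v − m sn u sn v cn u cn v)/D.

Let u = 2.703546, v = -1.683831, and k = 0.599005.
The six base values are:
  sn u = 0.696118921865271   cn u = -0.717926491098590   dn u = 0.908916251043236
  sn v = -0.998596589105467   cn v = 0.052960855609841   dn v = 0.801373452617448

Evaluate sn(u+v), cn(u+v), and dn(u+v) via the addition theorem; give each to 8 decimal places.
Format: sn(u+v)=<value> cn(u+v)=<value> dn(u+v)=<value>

m = k² = 0.358806990025
D = 1 − m·sn²u·sn²v = 0.8266164345692947
sn(u+v) = (sn u·cn v·dn v + sn v·cn u·dn u)/D = 0.6811635581269255/0.8266164345692947 = 0.8240382475359846
cn(u+v) = (cn u·cn v − sn u·sn v·dn u·dn v)/D = 0.4683064562654669/0.8266164345692947 = 0.5665341707239055
dn(u+v) = (dn u·dn v − m·sn u·sn v·cn u·cn v)/D = 0.7188978381814743/0.8266164345692947 = 0.8696873279032411

sn(u+v)=0.82403825 cn(u+v)=0.56653417 dn(u+v)=0.86968733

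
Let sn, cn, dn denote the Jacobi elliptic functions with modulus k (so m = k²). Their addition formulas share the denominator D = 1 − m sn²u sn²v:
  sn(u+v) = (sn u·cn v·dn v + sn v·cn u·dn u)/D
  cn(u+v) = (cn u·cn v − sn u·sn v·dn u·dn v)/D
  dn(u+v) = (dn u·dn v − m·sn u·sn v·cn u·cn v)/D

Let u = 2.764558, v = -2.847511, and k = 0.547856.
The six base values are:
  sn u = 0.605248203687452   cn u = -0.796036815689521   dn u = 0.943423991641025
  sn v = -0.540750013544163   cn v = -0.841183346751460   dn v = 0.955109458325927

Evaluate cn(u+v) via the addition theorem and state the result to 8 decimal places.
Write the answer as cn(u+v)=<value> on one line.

cn(u+v)=0.99656373

m = k² = 0.300146196736
D = 1 − m·sn²u·sn²v = 0.9678491143385155
cn(u+v) = (cn u·cn v − sn u·sn v·dn u·dn v)/D = 0.9645233277984579/0.9678491143385155 = 0.9965637344801099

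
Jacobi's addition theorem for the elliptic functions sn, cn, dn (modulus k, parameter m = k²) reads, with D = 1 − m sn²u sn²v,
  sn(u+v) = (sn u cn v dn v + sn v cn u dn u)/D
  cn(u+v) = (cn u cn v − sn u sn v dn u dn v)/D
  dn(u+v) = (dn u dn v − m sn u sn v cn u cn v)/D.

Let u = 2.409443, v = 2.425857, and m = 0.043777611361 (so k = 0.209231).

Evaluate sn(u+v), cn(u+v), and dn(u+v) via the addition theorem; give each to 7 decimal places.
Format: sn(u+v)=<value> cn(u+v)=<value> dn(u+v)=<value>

sn(u+v)=-0.9976562 cn(u+v)=0.0684258 dn(u+v)=0.9779710

sn u = 0.6921601373890433, cn u = -0.7217439602861812, dn u = 0.989457818379428
sn v = 0.6803453963606011, cn v = -0.7328916302230068, dn v = 0.9898164795710736
m = k² = 0.043777611361
D = 1 − m·sn²u·sn²v = 0.9902921260152693
sn(u+v) = (sn u·cn v·dn v + sn v·cn u·dn u)/D = -0.9879710904818625/0.9902921260152693 = -0.9976562112608669
cn(u+v) = (cn u·cn v − sn u·sn v·dn u·dn v)/D = 0.06776148773397346/0.9902921260152693 = 0.06842575635396766
dn(u+v) = (dn u·dn v − m·sn u·sn v·cn u·cn v)/D = 0.9684770224182039/0.9902921260152693 = 0.9779710420551914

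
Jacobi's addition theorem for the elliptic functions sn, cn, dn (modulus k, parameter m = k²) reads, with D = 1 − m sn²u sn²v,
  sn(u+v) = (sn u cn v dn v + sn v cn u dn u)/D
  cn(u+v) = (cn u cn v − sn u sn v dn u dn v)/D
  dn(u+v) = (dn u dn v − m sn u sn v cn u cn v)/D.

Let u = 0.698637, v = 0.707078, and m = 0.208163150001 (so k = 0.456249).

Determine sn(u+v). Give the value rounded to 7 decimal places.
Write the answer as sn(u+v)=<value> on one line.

sn u = 0.6349490212460475, cn u = 0.7725540372159648, dn u = 0.9571190575943689
sn v = 0.6411669335999666, cn v = 0.7674014355329393, dn v = 0.9562558037481455
m = k² = 0.208163150001
D = 1 − m·sn²u·sn²v = 0.9654996261797343
sn(u+v) = (sn u·cn v·dn v + sn v·cn u·dn u)/D = 0.9400415829279472/0.9654996261797343 = 0.9736322598564653

sn(u+v)=0.9736323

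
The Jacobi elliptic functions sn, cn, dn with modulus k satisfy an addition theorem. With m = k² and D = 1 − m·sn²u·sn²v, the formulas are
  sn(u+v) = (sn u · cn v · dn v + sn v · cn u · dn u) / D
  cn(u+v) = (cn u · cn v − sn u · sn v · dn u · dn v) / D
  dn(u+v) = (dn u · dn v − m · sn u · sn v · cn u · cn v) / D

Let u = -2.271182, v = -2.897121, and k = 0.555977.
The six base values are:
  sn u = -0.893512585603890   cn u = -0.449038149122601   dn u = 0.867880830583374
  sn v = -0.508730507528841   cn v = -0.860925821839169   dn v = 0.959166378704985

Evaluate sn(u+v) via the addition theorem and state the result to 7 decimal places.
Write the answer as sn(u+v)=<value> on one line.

sn(u+v)=0.9999617

m = k² = 0.309110424529
D = 1 − m·sn²u·sn²v = 0.9361309341475554
sn(u+v) = (sn u·cn v·dn v + sn v·cn u·dn u)/D = 0.9360950542256227/0.9361309341475554 = 0.9999616721116417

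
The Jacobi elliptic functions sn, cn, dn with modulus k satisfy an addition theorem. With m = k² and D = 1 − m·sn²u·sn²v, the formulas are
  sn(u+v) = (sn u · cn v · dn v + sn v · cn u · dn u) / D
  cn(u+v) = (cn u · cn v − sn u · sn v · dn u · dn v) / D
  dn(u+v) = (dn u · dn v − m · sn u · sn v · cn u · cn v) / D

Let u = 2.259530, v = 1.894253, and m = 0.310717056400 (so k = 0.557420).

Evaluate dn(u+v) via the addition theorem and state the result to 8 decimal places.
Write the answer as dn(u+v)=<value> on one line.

dn(u+v)=0.93387846

sn u = 0.898584833982105, cn u = -0.438799836072614, dn u = 0.8655114391153156
sn v = 0.9895462268369226, cn v = -0.1442160356992581, dn v = 0.8341134930357885
m = k² = 0.3107170564
D = 1 − m·sn²u·sn²v = 0.754328126867783
dn(u+v) = (dn u·dn v − m·sn u·sn v·cn u·cn v)/D = 0.7044507907737526/0.754328126867783 = 0.9338784617496136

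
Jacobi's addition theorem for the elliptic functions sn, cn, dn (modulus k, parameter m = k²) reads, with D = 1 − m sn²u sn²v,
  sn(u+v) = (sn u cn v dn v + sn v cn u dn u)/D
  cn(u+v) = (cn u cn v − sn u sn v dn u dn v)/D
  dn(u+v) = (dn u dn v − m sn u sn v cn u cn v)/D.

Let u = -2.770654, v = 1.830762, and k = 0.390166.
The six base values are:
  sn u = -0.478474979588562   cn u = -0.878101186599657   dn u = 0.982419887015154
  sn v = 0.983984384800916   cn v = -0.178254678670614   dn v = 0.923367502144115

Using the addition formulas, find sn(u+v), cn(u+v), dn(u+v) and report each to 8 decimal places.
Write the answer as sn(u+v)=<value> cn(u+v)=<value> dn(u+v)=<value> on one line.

m = k² = 0.152229507556
D = 1 − m·sn²u·sn²v = 0.9662562207962115
sn(u+v) = (sn u·cn v·dn v + sn v·cn u·dn u)/D = -0.7700935857026306/0.9662562207962115 = -0.7969869369307247
cn(u+v) = (cn u·cn v − sn u·sn v·dn u·dn v)/D = 0.5836154157380031/0.9662562207962115 = 0.6039965416803155
dn(u+v) = (dn u·dn v − m·sn u·sn v·cn u·cn v)/D = 0.9183530194025606/0.9662562207962115 = 0.9504239141102989

sn(u+v)=-0.79698694 cn(u+v)=0.60399654 dn(u+v)=0.95042391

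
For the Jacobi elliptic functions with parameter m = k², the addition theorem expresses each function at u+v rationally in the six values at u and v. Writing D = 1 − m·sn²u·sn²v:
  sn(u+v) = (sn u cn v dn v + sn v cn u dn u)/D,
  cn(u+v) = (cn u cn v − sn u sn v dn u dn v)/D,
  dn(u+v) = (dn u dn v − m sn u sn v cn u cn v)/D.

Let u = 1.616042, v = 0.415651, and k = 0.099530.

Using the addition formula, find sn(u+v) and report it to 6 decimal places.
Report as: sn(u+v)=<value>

sn u = 0.9991543400648472, cn u = -0.04111696401218991, dn u = 0.995042977264754
sn v = 0.4036808111301826, cn v = 0.9148998867227375, dn v = 0.9991925240414536
m = k² = 0.0099062209
D = 1 − m·sn²u·sn²v = 0.9983884292433762
sn(u+v) = (sn u·cn v·dn v + sn v·cn u·dn u)/D = 0.8968722055413694/0.9983884292433762 = 0.8983199116410631

sn(u+v)=0.898320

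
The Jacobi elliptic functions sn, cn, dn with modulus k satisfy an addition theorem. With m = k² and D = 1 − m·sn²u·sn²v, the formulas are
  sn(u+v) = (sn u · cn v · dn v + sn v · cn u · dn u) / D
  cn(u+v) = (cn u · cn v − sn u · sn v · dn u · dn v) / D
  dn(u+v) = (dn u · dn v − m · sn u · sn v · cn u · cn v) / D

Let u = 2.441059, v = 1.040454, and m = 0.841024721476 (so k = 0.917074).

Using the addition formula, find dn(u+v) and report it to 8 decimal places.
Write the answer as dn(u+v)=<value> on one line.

dn(u+v)=0.60842335

sn u = 0.9995051301738266, cn u = -0.031456235569468, dn u = 0.3997592626515821
sn v = 0.7925073855981532, cn v = 0.6098623154224076, dn v = 0.6868619381256072
m = k² = 0.841024721476
D = 1 − m·sn²u·sn²v = 0.4723019936366187
dn(u+v) = (dn u·dn v − m·sn u·sn v·cn u·cn v)/D = 0.2873595631968829/0.4723019936366187 = 0.6084233542701762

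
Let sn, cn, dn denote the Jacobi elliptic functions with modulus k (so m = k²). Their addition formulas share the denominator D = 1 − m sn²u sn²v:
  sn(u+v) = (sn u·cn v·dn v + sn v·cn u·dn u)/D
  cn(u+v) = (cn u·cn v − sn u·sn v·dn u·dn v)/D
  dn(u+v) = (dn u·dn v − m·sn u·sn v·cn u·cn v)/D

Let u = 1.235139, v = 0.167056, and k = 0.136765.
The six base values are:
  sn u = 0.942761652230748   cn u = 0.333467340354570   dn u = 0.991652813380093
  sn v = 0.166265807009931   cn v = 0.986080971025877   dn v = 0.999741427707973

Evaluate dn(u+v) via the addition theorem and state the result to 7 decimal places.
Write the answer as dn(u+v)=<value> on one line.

dn(u+v)=0.9908877

m = k² = 0.018704665225
D = 1 − m·sn²u·sn²v = 0.9995404215600497
dn(u+v) = (dn u·dn v − m·sn u·sn v·cn u·cn v)/D = 0.9904323025604083/0.9995404215600497 = 0.9908876931806062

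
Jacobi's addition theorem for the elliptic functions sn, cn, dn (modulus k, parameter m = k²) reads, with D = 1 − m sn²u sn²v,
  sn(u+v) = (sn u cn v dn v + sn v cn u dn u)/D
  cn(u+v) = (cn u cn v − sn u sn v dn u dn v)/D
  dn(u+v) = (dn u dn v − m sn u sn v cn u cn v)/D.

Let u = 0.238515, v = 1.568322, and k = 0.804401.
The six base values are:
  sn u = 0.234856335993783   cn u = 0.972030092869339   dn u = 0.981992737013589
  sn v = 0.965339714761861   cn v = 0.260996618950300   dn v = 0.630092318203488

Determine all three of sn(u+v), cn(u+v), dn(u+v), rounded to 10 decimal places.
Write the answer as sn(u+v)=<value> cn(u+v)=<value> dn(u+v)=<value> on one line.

m = k² = 0.647060968801
D = 1 − m·sn²u·sn²v = 0.9667409290625896
sn(u+v) = (sn u·cn v·dn v + sn v·cn u·dn u)/D = 0.9600649167697408/0.9667409290625896 = 0.9930943109036232
cn(u+v) = (cn u·cn v − sn u·sn v·dn u·dn v)/D = 0.1134168396346391/0.9667409290625896 = 0.1173187523410382
dn(u+v) = (dn u·dn v − m·sn u·sn v·cn u·cn v)/D = 0.5815290040434398/0.9667409290625896 = 0.6015355164566431

sn(u+v)=0.9930943109 cn(u+v)=0.1173187523 dn(u+v)=0.6015355165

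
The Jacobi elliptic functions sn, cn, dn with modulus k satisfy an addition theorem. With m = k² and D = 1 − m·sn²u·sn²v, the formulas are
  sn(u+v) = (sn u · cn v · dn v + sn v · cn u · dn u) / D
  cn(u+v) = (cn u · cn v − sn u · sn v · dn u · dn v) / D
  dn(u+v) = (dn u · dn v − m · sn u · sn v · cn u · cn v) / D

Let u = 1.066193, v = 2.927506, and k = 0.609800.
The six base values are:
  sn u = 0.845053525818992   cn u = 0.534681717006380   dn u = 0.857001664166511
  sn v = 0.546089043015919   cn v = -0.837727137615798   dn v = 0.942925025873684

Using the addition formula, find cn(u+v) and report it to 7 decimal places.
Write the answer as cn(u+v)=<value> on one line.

cn(u+v)=-0.8914211

m = k² = 0.37185604
D = 1 − m·sn²u·sn²v = 0.9208100257528527
cn(u+v) = (cn u·cn v − sn u·sn v·dn u·dn v)/D = -0.8208295128069319/0.9208100257528527 = -0.8914211290606042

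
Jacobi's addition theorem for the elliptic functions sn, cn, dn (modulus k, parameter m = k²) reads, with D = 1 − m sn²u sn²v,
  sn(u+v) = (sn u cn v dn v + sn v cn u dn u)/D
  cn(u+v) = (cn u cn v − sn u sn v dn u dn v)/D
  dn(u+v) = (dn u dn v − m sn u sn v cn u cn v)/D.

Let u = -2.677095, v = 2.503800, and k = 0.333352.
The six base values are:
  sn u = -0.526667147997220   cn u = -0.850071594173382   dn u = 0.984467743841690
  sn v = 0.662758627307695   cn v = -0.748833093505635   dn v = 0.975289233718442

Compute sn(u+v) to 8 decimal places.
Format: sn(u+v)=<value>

sn(u+v)=-0.17233457

m = k² = 0.111123555904
D = 1 − m·sn²u·sn²v = 0.9864609133412162
sn(u+v) = (sn u·cn v·dn v + sn v·cn u·dn u)/D = -0.1700013150035639/0.9864609133412162 = -0.1723345676492714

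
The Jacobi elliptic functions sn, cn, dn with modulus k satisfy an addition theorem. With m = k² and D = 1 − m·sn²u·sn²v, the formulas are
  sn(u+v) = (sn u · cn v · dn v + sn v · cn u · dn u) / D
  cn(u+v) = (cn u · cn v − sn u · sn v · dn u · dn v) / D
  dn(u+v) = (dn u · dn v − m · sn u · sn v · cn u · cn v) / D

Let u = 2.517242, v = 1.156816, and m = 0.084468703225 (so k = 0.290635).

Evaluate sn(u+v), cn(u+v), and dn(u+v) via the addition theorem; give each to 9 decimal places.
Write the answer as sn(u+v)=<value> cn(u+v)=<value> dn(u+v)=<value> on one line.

sn u = 0.6363629309329032, cn u = -0.7713897977899922, dn u = 0.9827480559501936
sn v = 0.9087043471921766, cn v = 0.4174403063840867, dn v = 0.9644949505856209
m = k² = 0.084468703225
D = 1 − m·sn²u·sn²v = 0.97175440126345
sn(u+v) = (sn u·cn v·dn v + sn v·cn u·dn u)/D = -0.4326603991824062/0.97175440126345 = -0.4452363669460847
cn(u+v) = (cn u·cn v − sn u·sn v·dn u·dn v)/D = -0.8701215980276591/0.97175440126345 = -0.8954130764896453
dn(u+v) = (dn u·dn v − m·sn u·sn v·cn u·cn v)/D = 0.963584192325244/0.97175440126345 = 0.9915923108476964

sn(u+v)=-0.445236367 cn(u+v)=-0.895413076 dn(u+v)=0.991592311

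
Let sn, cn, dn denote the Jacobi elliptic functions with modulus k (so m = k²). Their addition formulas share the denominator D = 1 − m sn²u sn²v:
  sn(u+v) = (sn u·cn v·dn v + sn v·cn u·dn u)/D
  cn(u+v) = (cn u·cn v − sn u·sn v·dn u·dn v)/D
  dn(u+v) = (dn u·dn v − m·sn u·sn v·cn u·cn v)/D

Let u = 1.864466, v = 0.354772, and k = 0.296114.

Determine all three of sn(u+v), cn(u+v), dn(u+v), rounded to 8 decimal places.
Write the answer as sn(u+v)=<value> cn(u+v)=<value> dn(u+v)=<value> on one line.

sn u = 0.9698656319752275, cn u = -0.243640423397458, dn u = 0.957873399325765
sn v = 0.3467801032990539, cn v = 0.9379464590028034, dn v = 0.9947137750728184
m = k² = 0.087683500996
D = 1 − m·sn²u·sn²v = 0.9900814230930865
sn(u+v) = (sn u·cn v·dn v + sn v·cn u·dn u)/D = 0.8239428619726354/0.9900814230930865 = 0.8321970726393168
cn(u+v) = (cn u·cn v − sn u·sn v·dn u·dn v)/D = -0.5489803134524716/0.9900814230930865 = -0.5544799656349648
dn(u+v) = (dn u·dn v − m·sn u·sn v·cn u·cn v)/D = 0.9595491065485614/0.9900814230930865 = 0.9691618125212976

sn(u+v)=0.83219707 cn(u+v)=-0.55447997 dn(u+v)=0.96916181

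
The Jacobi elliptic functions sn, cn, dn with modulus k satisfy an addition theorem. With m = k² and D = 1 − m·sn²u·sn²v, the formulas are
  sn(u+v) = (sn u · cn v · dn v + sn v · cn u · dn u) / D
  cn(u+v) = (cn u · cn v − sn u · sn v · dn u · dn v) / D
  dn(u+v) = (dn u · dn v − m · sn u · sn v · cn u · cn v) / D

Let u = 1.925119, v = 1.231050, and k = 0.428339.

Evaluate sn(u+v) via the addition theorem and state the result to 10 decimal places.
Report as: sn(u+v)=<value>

sn u = 0.9694273735292521, cn u = -0.2453784168425902, dn u = 0.9097102795560373
sn v = 0.9279879992486379, cn v = 0.372610082056981, dn v = 0.917605010844557
m = k² = 0.183474298921
D = 1 − m·sn²u·sn²v = 0.8515122884487088
sn(u+v) = (sn u·cn v·dn v + sn v·cn u·dn u)/D = 0.124307311933956/0.8515122884487088 = 0.1459841667821611

sn(u+v)=0.1459841668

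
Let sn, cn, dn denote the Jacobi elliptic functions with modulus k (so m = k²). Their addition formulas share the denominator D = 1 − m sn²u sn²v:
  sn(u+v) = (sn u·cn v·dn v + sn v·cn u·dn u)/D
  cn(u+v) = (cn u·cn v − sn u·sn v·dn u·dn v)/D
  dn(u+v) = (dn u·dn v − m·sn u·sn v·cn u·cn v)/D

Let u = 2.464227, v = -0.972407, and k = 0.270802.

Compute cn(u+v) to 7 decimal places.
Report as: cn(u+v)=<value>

sn u = 0.6691580834413712, cn u = -0.7431200840813488, dn u = 0.983444544672818
sn v = -0.8209781034862943, cn v = 0.5709596777321911, dn v = 0.9749731793690088
m = k² = 0.073333723204
D = 1 − m·sn²u·sn²v = 0.9778678125211972
cn(u+v) = (cn u·cn v − sn u·sn v·dn u·dn v)/D = 0.1024563377873271/0.9778678125211972 = 0.1047752431109969

cn(u+v)=0.1047752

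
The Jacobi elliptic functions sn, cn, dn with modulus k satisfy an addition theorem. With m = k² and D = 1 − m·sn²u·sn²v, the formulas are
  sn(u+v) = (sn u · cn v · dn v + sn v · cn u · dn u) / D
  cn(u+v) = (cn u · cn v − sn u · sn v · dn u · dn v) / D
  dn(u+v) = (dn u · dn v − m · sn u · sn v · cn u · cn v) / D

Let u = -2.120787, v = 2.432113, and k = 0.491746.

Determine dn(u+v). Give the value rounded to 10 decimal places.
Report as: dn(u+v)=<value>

sn u = -0.9265957622401766, cn u = -0.3760588961832258, dn u = 0.8901591411015485
sn v = 0.7854228203906039, cn v = -0.6189596054749205, dn v = 0.9224031236026336
m = k² = 0.241814128516
D = 1 − m·sn²u·sn²v = 0.8719235379765648
dn(u+v) = (dn u·dn v − m·sn u·sn v·cn u·cn v)/D = 0.8620487529291067/0.8719235379765648 = 0.9886747121538042

dn(u+v)=0.9886747122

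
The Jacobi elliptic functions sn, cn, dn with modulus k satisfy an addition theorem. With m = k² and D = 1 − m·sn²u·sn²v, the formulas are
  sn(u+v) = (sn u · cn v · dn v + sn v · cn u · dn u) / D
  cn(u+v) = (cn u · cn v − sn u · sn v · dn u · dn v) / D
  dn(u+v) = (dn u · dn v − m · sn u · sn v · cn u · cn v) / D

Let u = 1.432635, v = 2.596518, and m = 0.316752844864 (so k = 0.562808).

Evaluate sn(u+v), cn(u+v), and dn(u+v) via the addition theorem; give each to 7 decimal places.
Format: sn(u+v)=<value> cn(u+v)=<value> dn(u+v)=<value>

sn u = 0.9709190806831517, cn u = 0.2394078920281944, dn u = 0.8374975851586409
sn v = 0.7332714406857998, cn v = -0.6799360221922145, dn v = 0.9108710728144048
m = k² = 0.316752844864
D = 1 − m·sn²u·sn²v = 0.8394478457690355
sn(u+v) = (sn u·cn v·dn v + sn v·cn u·dn u)/D = -0.4542997369627066/0.8394478457690355 = -0.5411887578870529
cn(u+v) = (cn u·cn v − sn u·sn v·dn u·dn v)/D = -0.7058926510184746/0.8394478457690355 = -0.8409011406441716
dn(u+v) = (dn u·dn v − m·sn u·sn v·cn u·cn v)/D = 0.7995615174044648/0.8394478457690355 = 0.9524850429176693

sn(u+v)=-0.5411888 cn(u+v)=-0.8409011 dn(u+v)=0.9524850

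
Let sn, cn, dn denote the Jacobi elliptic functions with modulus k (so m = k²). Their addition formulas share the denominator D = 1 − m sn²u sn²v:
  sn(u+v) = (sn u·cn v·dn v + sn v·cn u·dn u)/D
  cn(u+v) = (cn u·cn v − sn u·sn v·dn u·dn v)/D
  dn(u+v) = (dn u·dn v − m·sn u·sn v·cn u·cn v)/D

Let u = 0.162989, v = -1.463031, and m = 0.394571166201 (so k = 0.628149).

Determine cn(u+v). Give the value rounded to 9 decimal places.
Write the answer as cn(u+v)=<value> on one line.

sn u = 0.1619889720008566, cn u = 0.9867925683496536, dn u = 0.9948096722978275
sn v = -0.9705466937451453, cn v = 0.2409130865278329, dn v = 0.7926723126188761
m = k² = 0.394571166201
D = 1 − m·sn²u·sn²v = 0.9902472046079602
cn(u+v) = (cn u·cn v − sn u·sn v·dn u·dn v)/D = 0.3617066587313802/0.9902472046079602 = 0.3652690530690063

cn(u+v)=0.365269053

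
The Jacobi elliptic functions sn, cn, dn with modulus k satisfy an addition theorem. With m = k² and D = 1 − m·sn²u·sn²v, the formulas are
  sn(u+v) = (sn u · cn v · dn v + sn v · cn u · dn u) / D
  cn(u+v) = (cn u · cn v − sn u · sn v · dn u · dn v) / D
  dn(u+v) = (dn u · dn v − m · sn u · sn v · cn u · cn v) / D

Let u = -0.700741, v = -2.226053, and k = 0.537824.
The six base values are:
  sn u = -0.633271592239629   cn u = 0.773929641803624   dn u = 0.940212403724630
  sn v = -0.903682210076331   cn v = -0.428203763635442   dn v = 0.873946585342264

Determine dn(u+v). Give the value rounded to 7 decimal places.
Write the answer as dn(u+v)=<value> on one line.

dn(u+v)=0.9682792

m = k² = 0.289254654976
D = 1 − m·sn²u·sn²v = 0.9052690624422785
dn(u+v) = (dn u·dn v − m·sn u·sn v·cn u·cn v)/D = 0.8765531780646474/0.9052690624422785 = 0.9682791718296878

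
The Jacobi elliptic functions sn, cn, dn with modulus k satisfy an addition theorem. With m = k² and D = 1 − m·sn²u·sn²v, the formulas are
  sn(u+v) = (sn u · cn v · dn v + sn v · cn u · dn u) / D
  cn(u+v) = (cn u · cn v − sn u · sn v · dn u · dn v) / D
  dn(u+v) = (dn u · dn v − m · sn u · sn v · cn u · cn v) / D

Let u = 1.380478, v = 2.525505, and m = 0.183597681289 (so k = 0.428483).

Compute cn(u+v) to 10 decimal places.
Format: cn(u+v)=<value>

cn(u+v)=-0.8271028106

sn u = 0.9700455721617146, cn u = 0.2429230082339913, dn u = 0.9095255408310584
sn v = 0.6923146586898084, cn v = -0.7215957409541814, dn v = 0.9549878047654378
m = k² = 0.183597681289
D = 1 − m·sn²u·sn²v = 0.9171946262409263
cn(u+v) = (cn u·cn v − sn u·sn v·dn u·dn v)/D = -0.7586142532048526/0.9171946262409263 = -0.8271028105713975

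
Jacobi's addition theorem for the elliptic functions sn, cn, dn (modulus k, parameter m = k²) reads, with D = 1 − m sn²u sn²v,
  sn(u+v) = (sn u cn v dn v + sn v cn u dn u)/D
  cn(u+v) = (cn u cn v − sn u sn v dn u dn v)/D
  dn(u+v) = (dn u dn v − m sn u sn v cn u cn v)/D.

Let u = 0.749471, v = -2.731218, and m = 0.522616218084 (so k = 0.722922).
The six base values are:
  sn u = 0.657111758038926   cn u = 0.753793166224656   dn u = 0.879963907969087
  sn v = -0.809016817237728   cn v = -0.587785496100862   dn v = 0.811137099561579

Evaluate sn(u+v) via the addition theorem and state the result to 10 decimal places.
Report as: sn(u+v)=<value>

m = k² = 0.522616218084
D = 1 − m·sn²u·sn²v = 0.8523013728934111
sn(u+v) = (sn u·cn v·dn v + sn v·cn u·dn u)/D = -0.8499237867200653/0.8523013728934111 = -0.9972103926510475

sn(u+v)=-0.9972103927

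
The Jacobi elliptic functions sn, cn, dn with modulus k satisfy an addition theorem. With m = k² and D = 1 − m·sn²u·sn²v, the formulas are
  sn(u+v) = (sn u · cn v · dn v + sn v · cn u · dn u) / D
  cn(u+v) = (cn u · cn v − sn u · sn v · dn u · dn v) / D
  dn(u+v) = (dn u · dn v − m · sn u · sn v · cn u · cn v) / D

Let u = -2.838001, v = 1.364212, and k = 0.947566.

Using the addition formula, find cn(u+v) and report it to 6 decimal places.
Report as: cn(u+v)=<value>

sn u = -0.9962050048243331, cn u = -0.08703785591884999, dn u = 0.3300312939042325
sn v = 0.8913671077126931, cn v = 0.4532821188706964, dn v = 0.5353518226282673
m = k² = 0.897881324356
D = 1 − m·sn²u·sn²v = 0.2920059868056256
cn(u+v) = (cn u·cn v − sn u·sn v·dn u·dn v)/D = 0.1174389103602432/0.2920059868056256 = 0.4021798033833348

cn(u+v)=0.402180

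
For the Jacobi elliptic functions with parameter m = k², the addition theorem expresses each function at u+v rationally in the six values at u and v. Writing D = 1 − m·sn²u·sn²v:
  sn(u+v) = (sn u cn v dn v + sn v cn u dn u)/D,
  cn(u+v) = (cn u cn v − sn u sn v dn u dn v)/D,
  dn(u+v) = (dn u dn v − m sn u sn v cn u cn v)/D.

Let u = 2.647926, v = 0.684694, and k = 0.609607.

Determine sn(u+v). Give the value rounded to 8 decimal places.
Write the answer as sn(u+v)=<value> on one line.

sn u = 0.7406612846843593, cn u = -0.6718786061259239, dn u = 0.8922648931466367
sn v = 0.6183923986675659, cn v = 0.7858694810655101, dn v = 0.9262228904908172
m = k² = 0.371620694449
D = 1 − m·sn²u·sn²v = 0.922040783831413
sn(u+v) = (sn u·cn v·dn v + sn v·cn u·dn u)/D = 0.1683978237952066/0.922040783831413 = 0.1826359817788674

sn(u+v)=0.18263598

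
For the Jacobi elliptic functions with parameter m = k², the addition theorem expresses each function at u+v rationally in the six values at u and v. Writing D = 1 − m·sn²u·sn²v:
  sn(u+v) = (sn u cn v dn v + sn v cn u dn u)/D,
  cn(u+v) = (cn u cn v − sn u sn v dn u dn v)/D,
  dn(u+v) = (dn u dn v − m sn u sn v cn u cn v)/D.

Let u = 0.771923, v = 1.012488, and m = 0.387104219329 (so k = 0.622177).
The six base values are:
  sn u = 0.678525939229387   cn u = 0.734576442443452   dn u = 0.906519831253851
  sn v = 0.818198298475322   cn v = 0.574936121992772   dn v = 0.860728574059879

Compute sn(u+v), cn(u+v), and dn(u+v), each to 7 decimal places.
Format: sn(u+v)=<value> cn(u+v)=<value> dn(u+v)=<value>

sn(u+v)=0.9999242 cn(u+v)=-0.0123149 dn(u+v)=0.7829141

m = k² = 0.387104219329
D = 1 − m·sn²u·sn²v = 0.8806896942141771
sn(u+v) = (sn u·cn v·dn v + sn v·cn u·dn u)/D = 0.8806229101270688/0.8806896942141771 = 0.9999241684244211
cn(u+v) = (cn u·cn v − sn u·sn v·dn u·dn v)/D = -0.01084562835401057/0.8806896942141771 = -0.01231492593278036
dn(u+v) = (dn u·dn v − m·sn u·sn v·cn u·cn v)/D = 0.6895043792754193/0.8806896942141771 = 0.782914099943739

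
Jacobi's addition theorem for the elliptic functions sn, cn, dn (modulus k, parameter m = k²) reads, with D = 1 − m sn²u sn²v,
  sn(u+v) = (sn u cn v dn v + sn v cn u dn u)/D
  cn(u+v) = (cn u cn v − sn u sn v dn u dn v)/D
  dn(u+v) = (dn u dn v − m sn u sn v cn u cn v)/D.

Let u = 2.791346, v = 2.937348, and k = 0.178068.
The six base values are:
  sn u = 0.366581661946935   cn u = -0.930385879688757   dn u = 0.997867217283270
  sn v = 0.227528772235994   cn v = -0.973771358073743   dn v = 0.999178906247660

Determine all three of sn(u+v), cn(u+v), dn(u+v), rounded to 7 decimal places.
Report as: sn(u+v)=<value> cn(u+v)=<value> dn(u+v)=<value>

sn(u+v)=-0.5680370 cn(u+v)=0.8230030 dn(u+v)=0.9948713

m = k² = 0.031708212624
D = 1 − m·sn²u·sn²v = 0.9997794099698417
sn(u+v) = (sn u·cn v·dn v + sn v·cn u·dn u)/D = -0.5679116887361081/0.9997794099698417 = -0.5680369920333118
cn(u+v) = (cn u·cn v − sn u·sn v·dn u·dn v)/D = 0.8228214766257299/0.9997794099698417 = 0.823003022887369
dn(u+v) = (dn u·dn v − m·sn u·sn v·cn u·cn v)/D = 0.9946518079113116/0.9997794099698417 = 0.9948712665940132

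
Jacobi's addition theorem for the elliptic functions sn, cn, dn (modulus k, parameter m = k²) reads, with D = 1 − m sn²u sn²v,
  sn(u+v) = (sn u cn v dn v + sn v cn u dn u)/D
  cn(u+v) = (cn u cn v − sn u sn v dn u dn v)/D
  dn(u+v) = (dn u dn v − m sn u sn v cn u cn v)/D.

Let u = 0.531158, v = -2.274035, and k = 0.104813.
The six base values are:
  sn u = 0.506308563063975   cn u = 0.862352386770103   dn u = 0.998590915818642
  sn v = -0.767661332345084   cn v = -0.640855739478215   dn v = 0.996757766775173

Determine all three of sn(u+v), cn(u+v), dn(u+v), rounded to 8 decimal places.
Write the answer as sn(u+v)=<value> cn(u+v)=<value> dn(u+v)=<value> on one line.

sn(u+v)=-0.98611706 cn(u+v)=-0.16605162 dn(u+v)=0.99464423

m = k² = 0.010985764969
D = 1 − m·sn²u·sn²v = 0.9983404124069913
sn(u+v) = (sn u·cn v·dn v + sn v·cn u·dn u)/D = -0.9844805148299724/0.9983404124069913 = -0.9861170624721053
cn(u+v) = (cn u·cn v − sn u·sn v·dn u·dn v)/D = -0.1657760385733536/0.9983404124069913 = -0.1660516157746924
dn(u+v) = (dn u·dn v − m·sn u·sn v·cn u·cn v)/D = 0.992993532173774/0.9983404124069913 = 0.9946442313996625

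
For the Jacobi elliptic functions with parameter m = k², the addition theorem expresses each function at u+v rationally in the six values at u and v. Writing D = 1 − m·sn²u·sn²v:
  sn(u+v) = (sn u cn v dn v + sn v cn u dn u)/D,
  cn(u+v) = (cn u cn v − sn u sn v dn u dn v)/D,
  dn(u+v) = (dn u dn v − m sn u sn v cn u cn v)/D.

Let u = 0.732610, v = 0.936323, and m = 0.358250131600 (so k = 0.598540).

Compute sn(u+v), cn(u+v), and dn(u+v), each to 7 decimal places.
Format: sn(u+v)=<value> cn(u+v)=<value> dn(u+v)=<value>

sn(u+v)=0.9979098 cn(u+v)=0.0646221 dn(u+v)=0.8020261

sn u = 0.6530807514984491, cn u = 0.7572882753761747, dn u = 0.9204352968664645
sn v = 0.7804895137126424, cn v = 0.6251688723733797, dn v = 0.8841758645542567
m = k² = 0.3582501316
D = 1 − m·sn²u·sn²v = 0.9069204508190228
sn(u+v) = (sn u·cn v·dn v + sn v·cn u·dn u)/D = 0.9050248099634299/0.9069204508190228 = 0.9979098047090227
cn(u+v) = (cn u·cn v − sn u·sn v·dn u·dn v)/D = 0.05860714516539095/0.9069204508190228 = 0.06462214531876962
dn(u+v) = (dn u·dn v − m·sn u·sn v·cn u·cn v)/D = 0.7273739081566323/0.9069204508190228 = 0.8020261396683189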